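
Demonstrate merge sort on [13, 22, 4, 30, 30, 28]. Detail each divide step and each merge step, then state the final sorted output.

Merge sort trace:

Split: [13, 22, 4, 30, 30, 28] -> [13, 22, 4] and [30, 30, 28]
  Split: [13, 22, 4] -> [13] and [22, 4]
    Split: [22, 4] -> [22] and [4]
    Merge: [22] + [4] -> [4, 22]
  Merge: [13] + [4, 22] -> [4, 13, 22]
  Split: [30, 30, 28] -> [30] and [30, 28]
    Split: [30, 28] -> [30] and [28]
    Merge: [30] + [28] -> [28, 30]
  Merge: [30] + [28, 30] -> [28, 30, 30]
Merge: [4, 13, 22] + [28, 30, 30] -> [4, 13, 22, 28, 30, 30]

Final sorted array: [4, 13, 22, 28, 30, 30]

The merge sort proceeds by recursively splitting the array and merging sorted halves.
After all merges, the sorted array is [4, 13, 22, 28, 30, 30].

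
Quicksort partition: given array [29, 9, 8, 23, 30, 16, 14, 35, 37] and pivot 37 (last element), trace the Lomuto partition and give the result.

Lomuto partition with pivot = 37:

Initial array: [29, 9, 8, 23, 30, 16, 14, 35, 37]

arr[0]=29 <= 37: swap with position 0, array becomes [29, 9, 8, 23, 30, 16, 14, 35, 37]
arr[1]=9 <= 37: swap with position 1, array becomes [29, 9, 8, 23, 30, 16, 14, 35, 37]
arr[2]=8 <= 37: swap with position 2, array becomes [29, 9, 8, 23, 30, 16, 14, 35, 37]
arr[3]=23 <= 37: swap with position 3, array becomes [29, 9, 8, 23, 30, 16, 14, 35, 37]
arr[4]=30 <= 37: swap with position 4, array becomes [29, 9, 8, 23, 30, 16, 14, 35, 37]
arr[5]=16 <= 37: swap with position 5, array becomes [29, 9, 8, 23, 30, 16, 14, 35, 37]
arr[6]=14 <= 37: swap with position 6, array becomes [29, 9, 8, 23, 30, 16, 14, 35, 37]
arr[7]=35 <= 37: swap with position 7, array becomes [29, 9, 8, 23, 30, 16, 14, 35, 37]

Place pivot at position 8: [29, 9, 8, 23, 30, 16, 14, 35, 37]
Pivot position: 8

After partitioning with pivot 37, the array becomes [29, 9, 8, 23, 30, 16, 14, 35, 37]. The pivot is placed at index 8. All elements to the left of the pivot are <= 37, and all elements to the right are > 37.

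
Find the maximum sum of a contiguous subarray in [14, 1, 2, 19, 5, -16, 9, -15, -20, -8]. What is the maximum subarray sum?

Using Kadane's algorithm on [14, 1, 2, 19, 5, -16, 9, -15, -20, -8]:

Scanning through the array:
Position 1 (value 1): max_ending_here = 15, max_so_far = 15
Position 2 (value 2): max_ending_here = 17, max_so_far = 17
Position 3 (value 19): max_ending_here = 36, max_so_far = 36
Position 4 (value 5): max_ending_here = 41, max_so_far = 41
Position 5 (value -16): max_ending_here = 25, max_so_far = 41
Position 6 (value 9): max_ending_here = 34, max_so_far = 41
Position 7 (value -15): max_ending_here = 19, max_so_far = 41
Position 8 (value -20): max_ending_here = -1, max_so_far = 41
Position 9 (value -8): max_ending_here = -8, max_so_far = 41

Maximum subarray: [14, 1, 2, 19, 5]
Maximum sum: 41

The maximum subarray is [14, 1, 2, 19, 5] with sum 41. This subarray runs from index 0 to index 4.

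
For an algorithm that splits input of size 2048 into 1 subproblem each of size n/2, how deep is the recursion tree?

For divide and conquer with division factor 2:

Problem sizes at each level:
Level 0: 2048
Level 1: 1024
Level 2: 512
Level 3: 256
Level 4: 128
Level 5: 64
Level 6: 32
Level 7: 16
Level 8: 8
Level 9: 4
Level 10: 2
Level 11: 1

The root is level 0 and the size-1 base case is level 11 (the tree spans levels 0 through 11, i.e. 12 levels counting the root), so the depth is the number of divisions: log_2(2048) = 11

The recursion tree depth is log_2(2048) = 11. At each level, the problem size is divided by 2, so it takes 11 divisions to reduce to a base case of size 1. The algorithm makes 1 recursive call at each level.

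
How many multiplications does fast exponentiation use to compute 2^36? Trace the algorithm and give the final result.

Computing 2^36 by squaring (build up from 2^1; each line after the first costs one multiplication):

2^1 = 2
2^2 = (2^1)^2 = 2^2 = 4
2^4 = (2^2)^2 = 4^2 = 16
2^8 = (2^4)^2 = 16^2 = 256
2^9 = 2 * 2^8 = 2 * 256 = 512
2^18 = (2^9)^2 = 512^2 = 262144
2^36 = (2^18)^2 = 262144^2 = 68719476736

Result: 68719476736
Multiplications needed: 6 (6 lines after 2^1)

2^36 = 68719476736. Using exponentiation by squaring, this requires 6 multiplications. The key idea: if the exponent is even, square the half-power; if odd, multiply by the base once.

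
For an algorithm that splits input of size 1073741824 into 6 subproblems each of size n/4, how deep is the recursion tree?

For divide and conquer with division factor 4:

Problem sizes at each level:
Level 0: 1073741824
Level 1: 268435456
Level 2: 67108864
Level 3: 16777216
Level 4: 4194304
Level 5: 1048576
Level 6: 262144
Level 7: 65536
Level 8: 16384
Level 9: 4096
Level 10: 1024
Level 11: 256
Level 12: 64
Level 13: 16
Level 14: 4
Level 15: 1

The root is level 0 and the size-1 base case is level 15 (the tree spans levels 0 through 15, i.e. 16 levels counting the root), so the depth is the number of divisions: log_4(1073741824) = 15

The recursion tree depth is log_4(1073741824) = 15. At each level, the problem size is divided by 4, so it takes 15 divisions to reduce to a base case of size 1. The algorithm makes 6 recursive calls at each level.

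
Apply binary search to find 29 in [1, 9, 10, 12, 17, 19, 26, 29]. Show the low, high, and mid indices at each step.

Binary search for 29 in [1, 9, 10, 12, 17, 19, 26, 29]:

lo=0, hi=7, mid=3, arr[mid]=12 -> 12 < 29, search right half
lo=4, hi=7, mid=5, arr[mid]=19 -> 19 < 29, search right half
lo=6, hi=7, mid=6, arr[mid]=26 -> 26 < 29, search right half
lo=7, hi=7, mid=7, arr[mid]=29 -> Found target at index 7!

Binary search finds 29 at index 7 after 4 comparisons. The search repeatedly halves the search space by comparing with the middle element.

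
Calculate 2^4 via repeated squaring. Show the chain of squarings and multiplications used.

Computing 2^4 by squaring (build up from 2^1; each line after the first costs one multiplication):

2^1 = 2
2^2 = (2^1)^2 = 2^2 = 4
2^4 = (2^2)^2 = 4^2 = 16

Result: 16
Multiplications needed: 2 (2 lines after 2^1)

2^4 = 16. Using exponentiation by squaring, this requires 2 multiplications. The key idea: if the exponent is even, square the half-power; if odd, multiply by the base once.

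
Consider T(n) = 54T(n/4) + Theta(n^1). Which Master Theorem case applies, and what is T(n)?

Master Theorem for T(n) = 54T(n/4) + O(n^1):

a = 54, b = 4, c = 1
log_b(a) = log_4(54) = 2.8774

Case 1: c = 1 < log_4(54) = 2.8774
T(n) = O(n^(log_4 54))

For T(n) = 54T(n/4) + O(n^1): log_4(54) = 2.8774. This is Case 1 of the Master Theorem (c < log_b(a), work dominated by leaves), giving O(n^(log_4 54)).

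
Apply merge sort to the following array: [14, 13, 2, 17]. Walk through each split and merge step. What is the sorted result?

Merge sort trace:

Split: [14, 13, 2, 17] -> [14, 13] and [2, 17]
  Split: [14, 13] -> [14] and [13]
  Merge: [14] + [13] -> [13, 14]
  Split: [2, 17] -> [2] and [17]
  Merge: [2] + [17] -> [2, 17]
Merge: [13, 14] + [2, 17] -> [2, 13, 14, 17]

Final sorted array: [2, 13, 14, 17]

The merge sort proceeds by recursively splitting the array and merging sorted halves.
After all merges, the sorted array is [2, 13, 14, 17].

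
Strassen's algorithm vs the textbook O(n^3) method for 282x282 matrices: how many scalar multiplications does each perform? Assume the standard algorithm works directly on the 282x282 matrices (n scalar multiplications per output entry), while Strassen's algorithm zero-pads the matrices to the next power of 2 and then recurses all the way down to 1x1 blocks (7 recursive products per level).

Matrix multiplication for 282x282 matrices:

Strassen's algorithm requires power-of-2 dimensions. Pad 282x282 to 512x512 (next power of 2).

Standard algorithm: 282^3 = 22425768 multiplications
Strassen's algorithm: 7^(log2(512)) = 7^9 = 40353607 multiplications
Difference: 22425768 - 40353607 = -17927839 (Strassen uses MORE here due to padding overhead — for small or just-over-power-of-2 n, padding can outweigh the per-level savings)

Standard: 22425768 multiplications (282^3). Strassen: 40353607 multiplications (7^9, after padding to 512x512). Strassen reduces 8 recursive multiplications to 7 at each level.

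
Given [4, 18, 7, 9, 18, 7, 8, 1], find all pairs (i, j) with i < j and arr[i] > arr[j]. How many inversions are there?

Finding inversions in [4, 18, 7, 9, 18, 7, 8, 1]:

(0, 7): arr[0]=4 > arr[7]=1
(1, 2): arr[1]=18 > arr[2]=7
(1, 3): arr[1]=18 > arr[3]=9
(1, 5): arr[1]=18 > arr[5]=7
(1, 6): arr[1]=18 > arr[6]=8
(1, 7): arr[1]=18 > arr[7]=1
(2, 7): arr[2]=7 > arr[7]=1
(3, 5): arr[3]=9 > arr[5]=7
(3, 6): arr[3]=9 > arr[6]=8
(3, 7): arr[3]=9 > arr[7]=1
(4, 5): arr[4]=18 > arr[5]=7
(4, 6): arr[4]=18 > arr[6]=8
(4, 7): arr[4]=18 > arr[7]=1
(5, 7): arr[5]=7 > arr[7]=1
(6, 7): arr[6]=8 > arr[7]=1

Total inversions: 15

The array has 15 inversion(s): (0,7), (1,2), (1,3), (1,5), (1,6), (1,7), (2,7), (3,5), (3,6), (3,7), (4,5), (4,6), (4,7), (5,7), (6,7). Each pair (i,j) satisfies i < j and arr[i] > arr[j].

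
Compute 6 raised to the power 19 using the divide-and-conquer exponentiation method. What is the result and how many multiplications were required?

Computing 6^19 by squaring (build up from 6^1; each line after the first costs one multiplication):

6^1 = 6
6^2 = (6^1)^2 = 6^2 = 36
6^4 = (6^2)^2 = 36^2 = 1296
6^8 = (6^4)^2 = 1296^2 = 1679616
6^9 = 6 * 6^8 = 6 * 1679616 = 10077696
6^18 = (6^9)^2 = 10077696^2 = 101559956668416
6^19 = 6 * 6^18 = 6 * 101559956668416 = 609359740010496

Result: 609359740010496
Multiplications needed: 6 (6 lines after 6^1)

6^19 = 609359740010496. Using exponentiation by squaring, this requires 6 multiplications. The key idea: if the exponent is even, square the half-power; if odd, multiply by the base once.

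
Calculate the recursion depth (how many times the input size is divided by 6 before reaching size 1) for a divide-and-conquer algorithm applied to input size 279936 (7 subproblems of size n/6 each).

For divide and conquer with division factor 6:

Problem sizes at each level:
Level 0: 279936
Level 1: 46656
Level 2: 7776
Level 3: 1296
Level 4: 216
Level 5: 36
Level 6: 6
Level 7: 1

The root is level 0 and the size-1 base case is level 7 (the tree spans levels 0 through 7, i.e. 8 levels counting the root), so the depth is the number of divisions: log_6(279936) = 7

The recursion tree depth is log_6(279936) = 7. At each level, the problem size is divided by 6, so it takes 7 divisions to reduce to a base case of size 1. The algorithm makes 7 recursive calls at each level.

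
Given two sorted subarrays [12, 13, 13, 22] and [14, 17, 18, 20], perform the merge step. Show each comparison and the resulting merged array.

Merging process:

Compare 12 vs 14: take 12 from left. Merged: [12]
Compare 13 vs 14: take 13 from left. Merged: [12, 13]
Compare 13 vs 14: take 13 from left. Merged: [12, 13, 13]
Compare 22 vs 14: take 14 from right. Merged: [12, 13, 13, 14]
Compare 22 vs 17: take 17 from right. Merged: [12, 13, 13, 14, 17]
Compare 22 vs 18: take 18 from right. Merged: [12, 13, 13, 14, 17, 18]
Compare 22 vs 20: take 20 from right. Merged: [12, 13, 13, 14, 17, 18, 20]
Append remaining from left: [22]. Merged: [12, 13, 13, 14, 17, 18, 20, 22]

Final merged array: [12, 13, 13, 14, 17, 18, 20, 22]
Total comparisons: 7

The merged array is [12, 13, 13, 14, 17, 18, 20, 22], requiring 7 comparisons. The merge step runs in O(n) time where n is the total number of elements.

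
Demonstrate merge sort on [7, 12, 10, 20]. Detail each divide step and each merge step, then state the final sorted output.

Merge sort trace:

Split: [7, 12, 10, 20] -> [7, 12] and [10, 20]
  Split: [7, 12] -> [7] and [12]
  Merge: [7] + [12] -> [7, 12]
  Split: [10, 20] -> [10] and [20]
  Merge: [10] + [20] -> [10, 20]
Merge: [7, 12] + [10, 20] -> [7, 10, 12, 20]

Final sorted array: [7, 10, 12, 20]

The merge sort proceeds by recursively splitting the array and merging sorted halves.
After all merges, the sorted array is [7, 10, 12, 20].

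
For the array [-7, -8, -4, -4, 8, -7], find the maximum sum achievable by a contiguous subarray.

Using Kadane's algorithm on [-7, -8, -4, -4, 8, -7]:

Scanning through the array:
Position 1 (value -8): max_ending_here = -8, max_so_far = -7
Position 2 (value -4): max_ending_here = -4, max_so_far = -4
Position 3 (value -4): max_ending_here = -4, max_so_far = -4
Position 4 (value 8): max_ending_here = 8, max_so_far = 8
Position 5 (value -7): max_ending_here = 1, max_so_far = 8

Maximum subarray: [8]
Maximum sum: 8

The maximum subarray is [8] with sum 8. This subarray runs from index 4 to index 4.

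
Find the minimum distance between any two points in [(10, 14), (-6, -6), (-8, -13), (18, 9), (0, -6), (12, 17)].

Computing all pairwise distances among 6 points:

d((10, 14), (-6, -6)) = 25.6125
d((10, 14), (-8, -13)) = 32.45
d((10, 14), (18, 9)) = 9.434
d((10, 14), (0, -6)) = 22.3607
d((10, 14), (12, 17)) = 3.6056 <-- minimum
d((-6, -6), (-8, -13)) = 7.2801
d((-6, -6), (18, 9)) = 28.3019
d((-6, -6), (0, -6)) = 6.0
d((-6, -6), (12, 17)) = 29.2062
d((-8, -13), (18, 9)) = 34.0588
d((-8, -13), (0, -6)) = 10.6301
d((-8, -13), (12, 17)) = 36.0555
d((18, 9), (0, -6)) = 23.4307
d((18, 9), (12, 17)) = 10.0
d((0, -6), (12, 17)) = 25.9422

Closest pair: (10, 14) and (12, 17) with distance 3.6056

The closest pair is (10, 14) and (12, 17) with Euclidean distance 3.6056. For 6 points, brute-force pairwise comparison is shown above. For large n, the divide-and-conquer algorithm (sort by x, recurse on halves, check the dividing strip) achieves O(n log n).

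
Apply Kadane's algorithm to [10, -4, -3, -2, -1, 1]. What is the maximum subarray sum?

Using Kadane's algorithm on [10, -4, -3, -2, -1, 1]:

Scanning through the array:
Position 1 (value -4): max_ending_here = 6, max_so_far = 10
Position 2 (value -3): max_ending_here = 3, max_so_far = 10
Position 3 (value -2): max_ending_here = 1, max_so_far = 10
Position 4 (value -1): max_ending_here = 0, max_so_far = 10
Position 5 (value 1): max_ending_here = 1, max_so_far = 10

Maximum subarray: [10]
Maximum sum: 10

The maximum subarray is [10] with sum 10. This subarray runs from index 0 to index 0.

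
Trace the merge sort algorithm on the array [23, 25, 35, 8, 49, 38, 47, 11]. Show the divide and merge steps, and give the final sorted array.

Merge sort trace:

Split: [23, 25, 35, 8, 49, 38, 47, 11] -> [23, 25, 35, 8] and [49, 38, 47, 11]
  Split: [23, 25, 35, 8] -> [23, 25] and [35, 8]
    Split: [23, 25] -> [23] and [25]
    Merge: [23] + [25] -> [23, 25]
    Split: [35, 8] -> [35] and [8]
    Merge: [35] + [8] -> [8, 35]
  Merge: [23, 25] + [8, 35] -> [8, 23, 25, 35]
  Split: [49, 38, 47, 11] -> [49, 38] and [47, 11]
    Split: [49, 38] -> [49] and [38]
    Merge: [49] + [38] -> [38, 49]
    Split: [47, 11] -> [47] and [11]
    Merge: [47] + [11] -> [11, 47]
  Merge: [38, 49] + [11, 47] -> [11, 38, 47, 49]
Merge: [8, 23, 25, 35] + [11, 38, 47, 49] -> [8, 11, 23, 25, 35, 38, 47, 49]

Final sorted array: [8, 11, 23, 25, 35, 38, 47, 49]

The merge sort proceeds by recursively splitting the array and merging sorted halves.
After all merges, the sorted array is [8, 11, 23, 25, 35, 38, 47, 49].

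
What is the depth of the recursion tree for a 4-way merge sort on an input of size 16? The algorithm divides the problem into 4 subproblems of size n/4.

For divide and conquer with division factor 4:

Problem sizes at each level:
Level 0: 16
Level 1: 4
Level 2: 1

The root is level 0 and the size-1 base case is level 2 (the tree spans levels 0 through 2, i.e. 3 levels counting the root), so the depth is the number of divisions: log_4(16) = 2

The recursion tree depth is log_4(16) = 2. At each level, the problem size is divided by 4, so it takes 2 divisions to reduce to a base case of size 1. The algorithm makes 4 recursive calls at each level.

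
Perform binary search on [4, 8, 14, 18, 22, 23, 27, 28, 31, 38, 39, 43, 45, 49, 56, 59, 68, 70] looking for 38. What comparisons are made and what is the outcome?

Binary search for 38 in [4, 8, 14, 18, 22, 23, 27, 28, 31, 38, 39, 43, 45, 49, 56, 59, 68, 70]:

lo=0, hi=17, mid=8, arr[mid]=31 -> 31 < 38, search right half
lo=9, hi=17, mid=13, arr[mid]=49 -> 49 > 38, search left half
lo=9, hi=12, mid=10, arr[mid]=39 -> 39 > 38, search left half
lo=9, hi=9, mid=9, arr[mid]=38 -> Found target at index 9!

Binary search finds 38 at index 9 after 4 comparisons. The search repeatedly halves the search space by comparing with the middle element.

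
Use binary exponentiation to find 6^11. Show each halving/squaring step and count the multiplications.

Computing 6^11 by squaring (build up from 6^1; each line after the first costs one multiplication):

6^1 = 6
6^2 = (6^1)^2 = 6^2 = 36
6^4 = (6^2)^2 = 36^2 = 1296
6^5 = 6 * 6^4 = 6 * 1296 = 7776
6^10 = (6^5)^2 = 7776^2 = 60466176
6^11 = 6 * 6^10 = 6 * 60466176 = 362797056

Result: 362797056
Multiplications needed: 5 (5 lines after 6^1)

6^11 = 362797056. Using exponentiation by squaring, this requires 5 multiplications. The key idea: if the exponent is even, square the half-power; if odd, multiply by the base once.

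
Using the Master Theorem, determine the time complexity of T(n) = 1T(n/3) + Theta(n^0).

Master Theorem for T(n) = 1T(n/3) + O(n^0):

a = 1, b = 3, c = 0
log_b(a) = log_3(1) = 0.0000

Case 2: c = 0 = log_3(1) = 0.0000
T(n) = O(n^0 log n) = O(log n)

For T(n) = 1T(n/3) + O(n^0): log_3(1) = 0.0000. This is Case 2 of the Master Theorem (c = log_b(a), equal work at all levels), giving O(log n).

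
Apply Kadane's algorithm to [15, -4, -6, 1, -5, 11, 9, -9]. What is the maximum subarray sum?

Using Kadane's algorithm on [15, -4, -6, 1, -5, 11, 9, -9]:

Scanning through the array:
Position 1 (value -4): max_ending_here = 11, max_so_far = 15
Position 2 (value -6): max_ending_here = 5, max_so_far = 15
Position 3 (value 1): max_ending_here = 6, max_so_far = 15
Position 4 (value -5): max_ending_here = 1, max_so_far = 15
Position 5 (value 11): max_ending_here = 12, max_so_far = 15
Position 6 (value 9): max_ending_here = 21, max_so_far = 21
Position 7 (value -9): max_ending_here = 12, max_so_far = 21

Maximum subarray: [15, -4, -6, 1, -5, 11, 9]
Maximum sum: 21

The maximum subarray is [15, -4, -6, 1, -5, 11, 9] with sum 21. This subarray runs from index 0 to index 6.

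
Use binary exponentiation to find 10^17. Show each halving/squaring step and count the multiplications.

Computing 10^17 by squaring (build up from 10^1; each line after the first costs one multiplication):

10^1 = 10
10^2 = (10^1)^2 = 10^2 = 100
10^4 = (10^2)^2 = 100^2 = 10000
10^8 = (10^4)^2 = 10000^2 = 100000000
10^16 = (10^8)^2 = 100000000^2 = 10000000000000000
10^17 = 10 * 10^16 = 10 * 10000000000000000 = 100000000000000000

Result: 100000000000000000
Multiplications needed: 5 (5 lines after 10^1)

10^17 = 100000000000000000. Using exponentiation by squaring, this requires 5 multiplications. The key idea: if the exponent is even, square the half-power; if odd, multiply by the base once.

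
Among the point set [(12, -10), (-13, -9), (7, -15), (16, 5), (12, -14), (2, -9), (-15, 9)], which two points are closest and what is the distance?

Computing all pairwise distances among 7 points:

d((12, -10), (-13, -9)) = 25.02
d((12, -10), (7, -15)) = 7.0711
d((12, -10), (16, 5)) = 15.5242
d((12, -10), (12, -14)) = 4.0 <-- minimum
d((12, -10), (2, -9)) = 10.0499
d((12, -10), (-15, 9)) = 33.0151
d((-13, -9), (7, -15)) = 20.8806
d((-13, -9), (16, 5)) = 32.2025
d((-13, -9), (12, -14)) = 25.4951
d((-13, -9), (2, -9)) = 15.0
d((-13, -9), (-15, 9)) = 18.1108
d((7, -15), (16, 5)) = 21.9317
d((7, -15), (12, -14)) = 5.099
d((7, -15), (2, -9)) = 7.8102
d((7, -15), (-15, 9)) = 32.5576
d((16, 5), (12, -14)) = 19.4165
d((16, 5), (2, -9)) = 19.799
d((16, 5), (-15, 9)) = 31.257
d((12, -14), (2, -9)) = 11.1803
d((12, -14), (-15, 9)) = 35.4683
d((2, -9), (-15, 9)) = 24.7588

Closest pair: (12, -10) and (12, -14) with distance 4.0

The closest pair is (12, -10) and (12, -14) with Euclidean distance 4.0. For 7 points, brute-force pairwise comparison is shown above. For large n, the divide-and-conquer algorithm (sort by x, recurse on halves, check the dividing strip) achieves O(n log n).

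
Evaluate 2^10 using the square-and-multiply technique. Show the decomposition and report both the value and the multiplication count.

Computing 2^10 by squaring (build up from 2^1; each line after the first costs one multiplication):

2^1 = 2
2^2 = (2^1)^2 = 2^2 = 4
2^4 = (2^2)^2 = 4^2 = 16
2^5 = 2 * 2^4 = 2 * 16 = 32
2^10 = (2^5)^2 = 32^2 = 1024

Result: 1024
Multiplications needed: 4 (4 lines after 2^1)

2^10 = 1024. Using exponentiation by squaring, this requires 4 multiplications. The key idea: if the exponent is even, square the half-power; if odd, multiply by the base once.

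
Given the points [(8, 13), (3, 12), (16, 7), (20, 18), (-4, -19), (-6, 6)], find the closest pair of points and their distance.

Computing all pairwise distances among 6 points:

d((8, 13), (3, 12)) = 5.099 <-- minimum
d((8, 13), (16, 7)) = 10.0
d((8, 13), (20, 18)) = 13.0
d((8, 13), (-4, -19)) = 34.176
d((8, 13), (-6, 6)) = 15.6525
d((3, 12), (16, 7)) = 13.9284
d((3, 12), (20, 18)) = 18.0278
d((3, 12), (-4, -19)) = 31.7805
d((3, 12), (-6, 6)) = 10.8167
d((16, 7), (20, 18)) = 11.7047
d((16, 7), (-4, -19)) = 32.8024
d((16, 7), (-6, 6)) = 22.0227
d((20, 18), (-4, -19)) = 44.1022
d((20, 18), (-6, 6)) = 28.6356
d((-4, -19), (-6, 6)) = 25.0799

Closest pair: (8, 13) and (3, 12) with distance 5.099

The closest pair is (8, 13) and (3, 12) with Euclidean distance 5.099. For 6 points, brute-force pairwise comparison is shown above. For large n, the divide-and-conquer algorithm (sort by x, recurse on halves, check the dividing strip) achieves O(n log n).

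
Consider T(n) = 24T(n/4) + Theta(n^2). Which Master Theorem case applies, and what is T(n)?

Master Theorem for T(n) = 24T(n/4) + O(n^2):

a = 24, b = 4, c = 2
log_b(a) = log_4(24) = 2.2925

Case 1: c = 2 < log_4(24) = 2.2925
T(n) = O(n^(log_4 24))

For T(n) = 24T(n/4) + O(n^2): log_4(24) = 2.2925. This is Case 1 of the Master Theorem (c < log_b(a), work dominated by leaves), giving O(n^(log_4 24)).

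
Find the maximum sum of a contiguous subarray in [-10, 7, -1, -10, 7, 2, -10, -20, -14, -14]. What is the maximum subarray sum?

Using Kadane's algorithm on [-10, 7, -1, -10, 7, 2, -10, -20, -14, -14]:

Scanning through the array:
Position 1 (value 7): max_ending_here = 7, max_so_far = 7
Position 2 (value -1): max_ending_here = 6, max_so_far = 7
Position 3 (value -10): max_ending_here = -4, max_so_far = 7
Position 4 (value 7): max_ending_here = 7, max_so_far = 7
Position 5 (value 2): max_ending_here = 9, max_so_far = 9
Position 6 (value -10): max_ending_here = -1, max_so_far = 9
Position 7 (value -20): max_ending_here = -20, max_so_far = 9
Position 8 (value -14): max_ending_here = -14, max_so_far = 9
Position 9 (value -14): max_ending_here = -14, max_so_far = 9

Maximum subarray: [7, 2]
Maximum sum: 9

The maximum subarray is [7, 2] with sum 9. This subarray runs from index 4 to index 5.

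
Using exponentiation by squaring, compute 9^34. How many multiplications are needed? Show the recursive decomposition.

Computing 9^34 by squaring (build up from 9^1; each line after the first costs one multiplication):

9^1 = 9
9^2 = (9^1)^2 = 9^2 = 81
9^4 = (9^2)^2 = 81^2 = 6561
9^8 = (9^4)^2 = 6561^2 = 43046721
9^16 = (9^8)^2 = 43046721^2 = 1853020188851841
9^17 = 9 * 9^16 = 9 * 1853020188851841 = 16677181699666569
9^34 = (9^17)^2 = 16677181699666569^2 = 278128389443693511257285776231761

Result: 278128389443693511257285776231761
Multiplications needed: 6 (6 lines after 9^1)

9^34 = 278128389443693511257285776231761. Using exponentiation by squaring, this requires 6 multiplications. The key idea: if the exponent is even, square the half-power; if odd, multiply by the base once.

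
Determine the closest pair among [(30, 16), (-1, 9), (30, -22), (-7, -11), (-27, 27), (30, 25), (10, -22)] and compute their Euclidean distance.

Computing all pairwise distances among 7 points:

d((30, 16), (-1, 9)) = 31.7805
d((30, 16), (30, -22)) = 38.0
d((30, 16), (-7, -11)) = 45.8039
d((30, 16), (-27, 27)) = 58.0517
d((30, 16), (30, 25)) = 9.0 <-- minimum
d((30, 16), (10, -22)) = 42.9418
d((-1, 9), (30, -22)) = 43.8406
d((-1, 9), (-7, -11)) = 20.8806
d((-1, 9), (-27, 27)) = 31.6228
d((-1, 9), (30, 25)) = 34.8855
d((-1, 9), (10, -22)) = 32.8938
d((30, -22), (-7, -11)) = 38.6005
d((30, -22), (-27, 27)) = 75.1665
d((30, -22), (30, 25)) = 47.0
d((30, -22), (10, -22)) = 20.0
d((-7, -11), (-27, 27)) = 42.9418
d((-7, -11), (30, 25)) = 51.6236
d((-7, -11), (10, -22)) = 20.2485
d((-27, 27), (30, 25)) = 57.0351
d((-27, 27), (10, -22)) = 61.4003
d((30, 25), (10, -22)) = 51.0784

Closest pair: (30, 16) and (30, 25) with distance 9.0

The closest pair is (30, 16) and (30, 25) with Euclidean distance 9.0. For 7 points, brute-force pairwise comparison is shown above. For large n, the divide-and-conquer algorithm (sort by x, recurse on halves, check the dividing strip) achieves O(n log n).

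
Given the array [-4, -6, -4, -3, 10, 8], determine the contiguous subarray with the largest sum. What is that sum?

Using Kadane's algorithm on [-4, -6, -4, -3, 10, 8]:

Scanning through the array:
Position 1 (value -6): max_ending_here = -6, max_so_far = -4
Position 2 (value -4): max_ending_here = -4, max_so_far = -4
Position 3 (value -3): max_ending_here = -3, max_so_far = -3
Position 4 (value 10): max_ending_here = 10, max_so_far = 10
Position 5 (value 8): max_ending_here = 18, max_so_far = 18

Maximum subarray: [10, 8]
Maximum sum: 18

The maximum subarray is [10, 8] with sum 18. This subarray runs from index 4 to index 5.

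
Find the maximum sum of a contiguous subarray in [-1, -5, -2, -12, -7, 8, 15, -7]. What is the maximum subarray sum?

Using Kadane's algorithm on [-1, -5, -2, -12, -7, 8, 15, -7]:

Scanning through the array:
Position 1 (value -5): max_ending_here = -5, max_so_far = -1
Position 2 (value -2): max_ending_here = -2, max_so_far = -1
Position 3 (value -12): max_ending_here = -12, max_so_far = -1
Position 4 (value -7): max_ending_here = -7, max_so_far = -1
Position 5 (value 8): max_ending_here = 8, max_so_far = 8
Position 6 (value 15): max_ending_here = 23, max_so_far = 23
Position 7 (value -7): max_ending_here = 16, max_so_far = 23

Maximum subarray: [8, 15]
Maximum sum: 23

The maximum subarray is [8, 15] with sum 23. This subarray runs from index 5 to index 6.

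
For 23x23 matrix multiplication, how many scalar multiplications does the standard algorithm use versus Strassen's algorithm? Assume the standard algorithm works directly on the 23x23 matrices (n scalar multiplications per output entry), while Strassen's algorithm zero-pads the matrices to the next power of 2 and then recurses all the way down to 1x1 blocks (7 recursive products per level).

Matrix multiplication for 23x23 matrices:

Strassen's algorithm requires power-of-2 dimensions. Pad 23x23 to 32x32 (next power of 2).

Standard algorithm: 23^3 = 12167 multiplications
Strassen's algorithm: 7^(log2(32)) = 7^5 = 16807 multiplications
Difference: 12167 - 16807 = -4640 (Strassen uses MORE here due to padding overhead — for small or just-over-power-of-2 n, padding can outweigh the per-level savings)

Standard: 12167 multiplications (23^3). Strassen: 16807 multiplications (7^5, after padding to 32x32). Strassen reduces 8 recursive multiplications to 7 at each level.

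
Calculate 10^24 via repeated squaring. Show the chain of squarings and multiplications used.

Computing 10^24 by squaring (build up from 10^1; each line after the first costs one multiplication):

10^1 = 10
10^2 = (10^1)^2 = 10^2 = 100
10^3 = 10 * 10^2 = 10 * 100 = 1000
10^6 = (10^3)^2 = 1000^2 = 1000000
10^12 = (10^6)^2 = 1000000^2 = 1000000000000
10^24 = (10^12)^2 = 1000000000000^2 = 1000000000000000000000000

Result: 1000000000000000000000000
Multiplications needed: 5 (5 lines after 10^1)

10^24 = 1000000000000000000000000. Using exponentiation by squaring, this requires 5 multiplications. The key idea: if the exponent is even, square the half-power; if odd, multiply by the base once.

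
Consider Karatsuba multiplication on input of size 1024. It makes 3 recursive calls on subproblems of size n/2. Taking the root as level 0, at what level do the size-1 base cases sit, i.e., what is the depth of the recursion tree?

For divide and conquer with division factor 2:

Problem sizes at each level:
Level 0: 1024
Level 1: 512
Level 2: 256
Level 3: 128
Level 4: 64
Level 5: 32
Level 6: 16
Level 7: 8
Level 8: 4
Level 9: 2
Level 10: 1

The root is level 0 and the size-1 base case is level 10 (the tree spans levels 0 through 10, i.e. 11 levels counting the root), so the depth is the number of divisions: log_2(1024) = 10

The recursion tree depth is log_2(1024) = 10. At each level, the problem size is divided by 2, so it takes 10 divisions to reduce to a base case of size 1. The algorithm makes 3 recursive calls at each level.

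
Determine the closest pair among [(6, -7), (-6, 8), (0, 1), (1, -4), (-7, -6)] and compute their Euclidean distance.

Computing all pairwise distances among 5 points:

d((6, -7), (-6, 8)) = 19.2094
d((6, -7), (0, 1)) = 10.0
d((6, -7), (1, -4)) = 5.831
d((6, -7), (-7, -6)) = 13.0384
d((-6, 8), (0, 1)) = 9.2195
d((-6, 8), (1, -4)) = 13.8924
d((-6, 8), (-7, -6)) = 14.0357
d((0, 1), (1, -4)) = 5.099 <-- minimum
d((0, 1), (-7, -6)) = 9.8995
d((1, -4), (-7, -6)) = 8.2462

Closest pair: (0, 1) and (1, -4) with distance 5.099

The closest pair is (0, 1) and (1, -4) with Euclidean distance 5.099. For 5 points, brute-force pairwise comparison is shown above. For large n, the divide-and-conquer algorithm (sort by x, recurse on halves, check the dividing strip) achieves O(n log n).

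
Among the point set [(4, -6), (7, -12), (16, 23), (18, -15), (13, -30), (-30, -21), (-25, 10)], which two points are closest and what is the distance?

Computing all pairwise distances among 7 points:

d((4, -6), (7, -12)) = 6.7082 <-- minimum
d((4, -6), (16, 23)) = 31.3847
d((4, -6), (18, -15)) = 16.6433
d((4, -6), (13, -30)) = 25.632
d((4, -6), (-30, -21)) = 37.1618
d((4, -6), (-25, 10)) = 33.121
d((7, -12), (16, 23)) = 36.1386
d((7, -12), (18, -15)) = 11.4018
d((7, -12), (13, -30)) = 18.9737
d((7, -12), (-30, -21)) = 38.0789
d((7, -12), (-25, 10)) = 38.833
d((16, 23), (18, -15)) = 38.0526
d((16, 23), (13, -30)) = 53.0848
d((16, 23), (-30, -21)) = 63.6553
d((16, 23), (-25, 10)) = 43.0116
d((18, -15), (13, -30)) = 15.8114
d((18, -15), (-30, -21)) = 48.3735
d((18, -15), (-25, 10)) = 49.7393
d((13, -30), (-30, -21)) = 43.9318
d((13, -30), (-25, 10)) = 55.1725
d((-30, -21), (-25, 10)) = 31.4006

Closest pair: (4, -6) and (7, -12) with distance 6.7082

The closest pair is (4, -6) and (7, -12) with Euclidean distance 6.7082. For 7 points, brute-force pairwise comparison is shown above. For large n, the divide-and-conquer algorithm (sort by x, recurse on halves, check the dividing strip) achieves O(n log n).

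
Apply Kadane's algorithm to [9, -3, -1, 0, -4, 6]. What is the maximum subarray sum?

Using Kadane's algorithm on [9, -3, -1, 0, -4, 6]:

Scanning through the array:
Position 1 (value -3): max_ending_here = 6, max_so_far = 9
Position 2 (value -1): max_ending_here = 5, max_so_far = 9
Position 3 (value 0): max_ending_here = 5, max_so_far = 9
Position 4 (value -4): max_ending_here = 1, max_so_far = 9
Position 5 (value 6): max_ending_here = 7, max_so_far = 9

Maximum subarray: [9]
Maximum sum: 9

The maximum subarray is [9] with sum 9. This subarray runs from index 0 to index 0.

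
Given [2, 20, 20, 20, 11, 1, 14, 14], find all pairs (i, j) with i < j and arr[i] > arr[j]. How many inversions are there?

Finding inversions in [2, 20, 20, 20, 11, 1, 14, 14]:

(0, 5): arr[0]=2 > arr[5]=1
(1, 4): arr[1]=20 > arr[4]=11
(1, 5): arr[1]=20 > arr[5]=1
(1, 6): arr[1]=20 > arr[6]=14
(1, 7): arr[1]=20 > arr[7]=14
(2, 4): arr[2]=20 > arr[4]=11
(2, 5): arr[2]=20 > arr[5]=1
(2, 6): arr[2]=20 > arr[6]=14
(2, 7): arr[2]=20 > arr[7]=14
(3, 4): arr[3]=20 > arr[4]=11
(3, 5): arr[3]=20 > arr[5]=1
(3, 6): arr[3]=20 > arr[6]=14
(3, 7): arr[3]=20 > arr[7]=14
(4, 5): arr[4]=11 > arr[5]=1

Total inversions: 14

The array has 14 inversion(s): (0,5), (1,4), (1,5), (1,6), (1,7), (2,4), (2,5), (2,6), (2,7), (3,4), (3,5), (3,6), (3,7), (4,5). Each pair (i,j) satisfies i < j and arr[i] > arr[j].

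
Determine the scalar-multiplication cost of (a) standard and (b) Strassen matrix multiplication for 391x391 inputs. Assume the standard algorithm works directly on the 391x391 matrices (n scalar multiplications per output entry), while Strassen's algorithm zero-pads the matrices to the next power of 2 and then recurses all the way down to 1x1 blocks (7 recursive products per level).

Matrix multiplication for 391x391 matrices:

Strassen's algorithm requires power-of-2 dimensions. Pad 391x391 to 512x512 (next power of 2).

Standard algorithm: 391^3 = 59776471 multiplications
Strassen's algorithm: 7^(log2(512)) = 7^9 = 40353607 multiplications
Savings: 59776471 - 40353607 = 19422864 multiplications

Standard: 59776471 multiplications (391^3). Strassen: 40353607 multiplications (7^9, after padding to 512x512). Strassen reduces 8 recursive multiplications to 7 at each level.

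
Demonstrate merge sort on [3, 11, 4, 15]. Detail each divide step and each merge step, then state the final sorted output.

Merge sort trace:

Split: [3, 11, 4, 15] -> [3, 11] and [4, 15]
  Split: [3, 11] -> [3] and [11]
  Merge: [3] + [11] -> [3, 11]
  Split: [4, 15] -> [4] and [15]
  Merge: [4] + [15] -> [4, 15]
Merge: [3, 11] + [4, 15] -> [3, 4, 11, 15]

Final sorted array: [3, 4, 11, 15]

The merge sort proceeds by recursively splitting the array and merging sorted halves.
After all merges, the sorted array is [3, 4, 11, 15].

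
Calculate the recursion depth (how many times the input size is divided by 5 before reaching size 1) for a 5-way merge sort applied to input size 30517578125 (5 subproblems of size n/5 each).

For divide and conquer with division factor 5:

Problem sizes at each level:
Level 0: 30517578125
Level 1: 6103515625
Level 2: 1220703125
Level 3: 244140625
Level 4: 48828125
Level 5: 9765625
Level 6: 1953125
Level 7: 390625
Level 8: 78125
Level 9: 15625
Level 10: 3125
Level 11: 625
Level 12: 125
Level 13: 25
Level 14: 5
Level 15: 1

The root is level 0 and the size-1 base case is level 15 (the tree spans levels 0 through 15, i.e. 16 levels counting the root), so the depth is the number of divisions: log_5(30517578125) = 15

The recursion tree depth is log_5(30517578125) = 15. At each level, the problem size is divided by 5, so it takes 15 divisions to reduce to a base case of size 1. The algorithm makes 5 recursive calls at each level.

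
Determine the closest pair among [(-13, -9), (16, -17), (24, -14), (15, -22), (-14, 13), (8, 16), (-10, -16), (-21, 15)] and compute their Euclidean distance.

Computing all pairwise distances among 8 points:

d((-13, -9), (16, -17)) = 30.0832
d((-13, -9), (24, -14)) = 37.3363
d((-13, -9), (15, -22)) = 30.8707
d((-13, -9), (-14, 13)) = 22.0227
d((-13, -9), (8, 16)) = 32.6497
d((-13, -9), (-10, -16)) = 7.6158
d((-13, -9), (-21, 15)) = 25.2982
d((16, -17), (24, -14)) = 8.544
d((16, -17), (15, -22)) = 5.099 <-- minimum
d((16, -17), (-14, 13)) = 42.4264
d((16, -17), (8, 16)) = 33.9559
d((16, -17), (-10, -16)) = 26.0192
d((16, -17), (-21, 15)) = 48.9183
d((24, -14), (15, -22)) = 12.0416
d((24, -14), (-14, 13)) = 46.6154
d((24, -14), (8, 16)) = 34.0
d((24, -14), (-10, -16)) = 34.0588
d((24, -14), (-21, 15)) = 53.535
d((15, -22), (-14, 13)) = 45.4533
d((15, -22), (8, 16)) = 38.6394
d((15, -22), (-10, -16)) = 25.7099
d((15, -22), (-21, 15)) = 51.6236
d((-14, 13), (8, 16)) = 22.2036
d((-14, 13), (-10, -16)) = 29.2746
d((-14, 13), (-21, 15)) = 7.2801
d((8, 16), (-10, -16)) = 36.7151
d((8, 16), (-21, 15)) = 29.0172
d((-10, -16), (-21, 15)) = 32.8938

Closest pair: (16, -17) and (15, -22) with distance 5.099

The closest pair is (16, -17) and (15, -22) with Euclidean distance 5.099. For 8 points, brute-force pairwise comparison is shown above. For large n, the divide-and-conquer algorithm (sort by x, recurse on halves, check the dividing strip) achieves O(n log n).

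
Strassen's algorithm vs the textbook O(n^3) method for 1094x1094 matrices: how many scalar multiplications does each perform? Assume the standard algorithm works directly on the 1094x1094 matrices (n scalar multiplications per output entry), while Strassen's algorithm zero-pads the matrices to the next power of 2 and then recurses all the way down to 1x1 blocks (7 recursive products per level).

Matrix multiplication for 1094x1094 matrices:

Strassen's algorithm requires power-of-2 dimensions. Pad 1094x1094 to 2048x2048 (next power of 2).

Standard algorithm: 1094^3 = 1309338584 multiplications
Strassen's algorithm: 7^(log2(2048)) = 7^11 = 1977326743 multiplications
Difference: 1309338584 - 1977326743 = -667988159 (Strassen uses MORE here due to padding overhead — for small or just-over-power-of-2 n, padding can outweigh the per-level savings)

Standard: 1309338584 multiplications (1094^3). Strassen: 1977326743 multiplications (7^11, after padding to 2048x2048). Strassen reduces 8 recursive multiplications to 7 at each level.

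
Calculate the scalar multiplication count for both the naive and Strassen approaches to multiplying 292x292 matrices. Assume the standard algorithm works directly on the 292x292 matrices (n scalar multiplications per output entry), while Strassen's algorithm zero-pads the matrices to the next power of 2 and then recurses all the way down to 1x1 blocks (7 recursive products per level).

Matrix multiplication for 292x292 matrices:

Strassen's algorithm requires power-of-2 dimensions. Pad 292x292 to 512x512 (next power of 2).

Standard algorithm: 292^3 = 24897088 multiplications
Strassen's algorithm: 7^(log2(512)) = 7^9 = 40353607 multiplications
Difference: 24897088 - 40353607 = -15456519 (Strassen uses MORE here due to padding overhead — for small or just-over-power-of-2 n, padding can outweigh the per-level savings)

Standard: 24897088 multiplications (292^3). Strassen: 40353607 multiplications (7^9, after padding to 512x512). Strassen reduces 8 recursive multiplications to 7 at each level.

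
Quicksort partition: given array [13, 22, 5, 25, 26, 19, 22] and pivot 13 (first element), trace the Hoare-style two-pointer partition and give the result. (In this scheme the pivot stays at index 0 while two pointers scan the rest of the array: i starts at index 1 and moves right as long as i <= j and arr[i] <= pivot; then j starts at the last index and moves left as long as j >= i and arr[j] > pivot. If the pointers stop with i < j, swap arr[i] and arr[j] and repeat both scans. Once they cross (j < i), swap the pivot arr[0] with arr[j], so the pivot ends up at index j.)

Hoare-style two-pointer partition with pivot = 13:

Initial array: [13, 22, 5, 25, 26, 19, 22]

Pointers start at i = 1, j = 6.
i stops at index 1 (arr[1]=22 > 13), j stops at index 2 (arr[2]=5 <= 13): swap arr[1] and arr[2], array becomes [13, 5, 22, 25, 26, 19, 22]
i ends at 2, j ends at 1: the pointers have crossed (j < i), so scanning stops.

Swap pivot arr[0] with arr[1] to place pivot at position 1: [5, 13, 22, 25, 26, 19, 22]
Pivot position: 1

After partitioning with pivot 13, the array becomes [5, 13, 22, 25, 26, 19, 22]. The pivot is placed at index 1. All elements to the left of the pivot are <= 13, and all elements to the right are > 13.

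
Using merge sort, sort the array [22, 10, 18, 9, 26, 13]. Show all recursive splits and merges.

Merge sort trace:

Split: [22, 10, 18, 9, 26, 13] -> [22, 10, 18] and [9, 26, 13]
  Split: [22, 10, 18] -> [22] and [10, 18]
    Split: [10, 18] -> [10] and [18]
    Merge: [10] + [18] -> [10, 18]
  Merge: [22] + [10, 18] -> [10, 18, 22]
  Split: [9, 26, 13] -> [9] and [26, 13]
    Split: [26, 13] -> [26] and [13]
    Merge: [26] + [13] -> [13, 26]
  Merge: [9] + [13, 26] -> [9, 13, 26]
Merge: [10, 18, 22] + [9, 13, 26] -> [9, 10, 13, 18, 22, 26]

Final sorted array: [9, 10, 13, 18, 22, 26]

The merge sort proceeds by recursively splitting the array and merging sorted halves.
After all merges, the sorted array is [9, 10, 13, 18, 22, 26].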